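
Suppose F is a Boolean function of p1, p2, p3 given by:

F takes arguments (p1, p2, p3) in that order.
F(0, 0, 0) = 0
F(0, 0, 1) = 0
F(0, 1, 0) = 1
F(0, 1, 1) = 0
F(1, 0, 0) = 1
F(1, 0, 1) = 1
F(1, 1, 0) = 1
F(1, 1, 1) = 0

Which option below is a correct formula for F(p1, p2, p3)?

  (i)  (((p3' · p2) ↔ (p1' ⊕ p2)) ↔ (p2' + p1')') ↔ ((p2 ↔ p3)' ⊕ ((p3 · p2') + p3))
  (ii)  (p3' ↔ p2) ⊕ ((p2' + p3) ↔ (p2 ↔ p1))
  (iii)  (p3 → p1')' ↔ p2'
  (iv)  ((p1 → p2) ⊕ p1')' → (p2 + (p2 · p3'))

(ii) disagrees with F on (0,0,0) (formula → 1, table → 0); rule it out.
(iii) disagrees with F on (0,1,1) (formula → 1, table → 0); rule it out.
(iv) disagrees with F on (0,1,1) (formula → 1, table → 0); rule it out.
Only (i) survives; checking it on all 8 rows confirms it matches F.

i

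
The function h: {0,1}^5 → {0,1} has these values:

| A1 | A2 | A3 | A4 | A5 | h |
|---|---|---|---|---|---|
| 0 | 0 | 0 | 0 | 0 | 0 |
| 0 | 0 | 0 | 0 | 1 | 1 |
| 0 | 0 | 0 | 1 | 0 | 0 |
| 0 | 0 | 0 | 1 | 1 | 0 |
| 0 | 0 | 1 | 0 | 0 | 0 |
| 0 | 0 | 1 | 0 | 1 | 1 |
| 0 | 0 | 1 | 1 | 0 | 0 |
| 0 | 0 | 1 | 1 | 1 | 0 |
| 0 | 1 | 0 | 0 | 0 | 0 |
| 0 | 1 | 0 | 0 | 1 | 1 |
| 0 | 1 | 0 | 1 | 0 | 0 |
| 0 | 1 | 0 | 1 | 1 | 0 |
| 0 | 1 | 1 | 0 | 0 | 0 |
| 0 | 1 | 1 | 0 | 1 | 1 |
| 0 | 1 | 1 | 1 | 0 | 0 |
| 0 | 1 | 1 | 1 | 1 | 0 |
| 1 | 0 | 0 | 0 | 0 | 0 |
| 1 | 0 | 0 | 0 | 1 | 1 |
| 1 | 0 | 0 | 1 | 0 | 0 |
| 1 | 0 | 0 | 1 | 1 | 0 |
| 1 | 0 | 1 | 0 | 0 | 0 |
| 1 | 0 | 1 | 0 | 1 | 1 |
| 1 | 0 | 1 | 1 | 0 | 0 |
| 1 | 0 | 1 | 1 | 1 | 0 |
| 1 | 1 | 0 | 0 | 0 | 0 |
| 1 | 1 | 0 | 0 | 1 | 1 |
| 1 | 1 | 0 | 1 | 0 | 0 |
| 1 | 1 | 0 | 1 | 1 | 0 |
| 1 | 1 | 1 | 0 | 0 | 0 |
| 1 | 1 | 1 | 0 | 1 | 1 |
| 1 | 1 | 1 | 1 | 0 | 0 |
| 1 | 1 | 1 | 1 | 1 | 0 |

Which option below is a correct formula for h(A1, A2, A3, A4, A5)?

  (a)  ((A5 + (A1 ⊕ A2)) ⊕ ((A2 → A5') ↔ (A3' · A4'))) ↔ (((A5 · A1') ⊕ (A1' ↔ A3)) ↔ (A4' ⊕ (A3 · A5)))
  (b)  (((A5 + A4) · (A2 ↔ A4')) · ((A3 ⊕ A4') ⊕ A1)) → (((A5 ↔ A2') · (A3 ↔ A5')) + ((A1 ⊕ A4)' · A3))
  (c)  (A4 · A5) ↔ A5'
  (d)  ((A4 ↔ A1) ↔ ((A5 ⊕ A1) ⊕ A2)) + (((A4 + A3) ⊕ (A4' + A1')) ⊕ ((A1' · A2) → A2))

c

(a) fails at (0,0,0,0,1): the formula yields 0, h is 1.
(b) fails at (0,0,0,0,0): the formula yields 1, h is 0.
(d) fails at (0,0,0,1,0): the formula yields 1, h is 0.
(c) is the remaining candidate, and it agrees with h on all 32 inputs.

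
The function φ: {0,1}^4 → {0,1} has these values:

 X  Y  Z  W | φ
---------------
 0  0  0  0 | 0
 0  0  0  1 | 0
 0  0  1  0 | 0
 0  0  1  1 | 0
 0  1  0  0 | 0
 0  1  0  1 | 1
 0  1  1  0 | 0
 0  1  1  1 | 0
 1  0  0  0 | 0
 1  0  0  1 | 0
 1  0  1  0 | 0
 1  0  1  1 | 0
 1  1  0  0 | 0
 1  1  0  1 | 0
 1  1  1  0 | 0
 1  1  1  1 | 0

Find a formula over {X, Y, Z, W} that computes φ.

φ is 1 on exactly one input, (0,1,0,1), whose minterm is ¬X·Y·¬Z·W. So φ is just that conjunction.

φ(X, Y, Z, W) = ((NOT X AND Y) AND NOT Z) AND W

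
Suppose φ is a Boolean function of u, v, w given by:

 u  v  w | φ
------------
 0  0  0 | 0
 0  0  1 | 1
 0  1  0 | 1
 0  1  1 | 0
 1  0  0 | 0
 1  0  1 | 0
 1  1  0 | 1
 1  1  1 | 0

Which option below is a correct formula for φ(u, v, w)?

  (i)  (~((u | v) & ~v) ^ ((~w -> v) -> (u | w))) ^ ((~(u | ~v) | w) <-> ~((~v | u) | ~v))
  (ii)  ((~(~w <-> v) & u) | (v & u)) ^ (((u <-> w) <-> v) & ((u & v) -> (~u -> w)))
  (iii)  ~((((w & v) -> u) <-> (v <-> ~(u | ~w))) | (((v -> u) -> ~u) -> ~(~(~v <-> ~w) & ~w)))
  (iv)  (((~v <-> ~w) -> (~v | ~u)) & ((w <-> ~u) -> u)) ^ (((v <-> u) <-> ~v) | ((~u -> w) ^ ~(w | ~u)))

ii

(i) fails at (0,0,0): the formula yields 1, φ is 0.
(iii) fails at (0,0,1): the formula yields 0, φ is 1.
(iv) fails at (0,1,0): the formula yields 0, φ is 1.
That leaves (ii). Evaluating it on every row reproduces the table of φ exactly.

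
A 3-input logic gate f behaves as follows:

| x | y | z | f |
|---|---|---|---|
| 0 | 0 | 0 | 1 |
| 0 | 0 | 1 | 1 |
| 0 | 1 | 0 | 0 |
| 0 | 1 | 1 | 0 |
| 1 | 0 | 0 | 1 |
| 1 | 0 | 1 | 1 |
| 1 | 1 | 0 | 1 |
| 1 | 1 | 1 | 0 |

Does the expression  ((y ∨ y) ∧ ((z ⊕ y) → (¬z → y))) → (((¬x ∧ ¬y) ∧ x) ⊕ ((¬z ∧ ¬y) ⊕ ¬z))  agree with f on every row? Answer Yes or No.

Test each input against both f and the formula:
  x=0, y=0, z=0: formula gives 1, f = 1 ✓
  x=0, y=0, z=1: formula gives 1, f = 1 ✓
  x=0, y=1, z=0: formula gives 1, but f = 0 ✗
A single disagreement suffices: at (0,1,0) they differ, so the formula does not compute f.

No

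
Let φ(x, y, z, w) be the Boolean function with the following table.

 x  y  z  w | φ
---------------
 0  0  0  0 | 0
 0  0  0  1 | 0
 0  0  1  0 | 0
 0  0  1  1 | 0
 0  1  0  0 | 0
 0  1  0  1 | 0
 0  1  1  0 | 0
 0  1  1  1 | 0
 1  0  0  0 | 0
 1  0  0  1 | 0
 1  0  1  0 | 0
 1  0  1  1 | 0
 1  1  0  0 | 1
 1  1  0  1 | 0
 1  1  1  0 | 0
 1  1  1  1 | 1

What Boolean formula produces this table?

φ=1 on 2 inputs: (1,1,0,0), (1,1,1,1). Reading each as a conjunction of literals (x·y·¬z·¬w, x·y·z·w) and taking the OR gives the canonical DNF.

φ(x, y, z, w) = (((x · y) · z') · w') + (((x · y) · z) · w)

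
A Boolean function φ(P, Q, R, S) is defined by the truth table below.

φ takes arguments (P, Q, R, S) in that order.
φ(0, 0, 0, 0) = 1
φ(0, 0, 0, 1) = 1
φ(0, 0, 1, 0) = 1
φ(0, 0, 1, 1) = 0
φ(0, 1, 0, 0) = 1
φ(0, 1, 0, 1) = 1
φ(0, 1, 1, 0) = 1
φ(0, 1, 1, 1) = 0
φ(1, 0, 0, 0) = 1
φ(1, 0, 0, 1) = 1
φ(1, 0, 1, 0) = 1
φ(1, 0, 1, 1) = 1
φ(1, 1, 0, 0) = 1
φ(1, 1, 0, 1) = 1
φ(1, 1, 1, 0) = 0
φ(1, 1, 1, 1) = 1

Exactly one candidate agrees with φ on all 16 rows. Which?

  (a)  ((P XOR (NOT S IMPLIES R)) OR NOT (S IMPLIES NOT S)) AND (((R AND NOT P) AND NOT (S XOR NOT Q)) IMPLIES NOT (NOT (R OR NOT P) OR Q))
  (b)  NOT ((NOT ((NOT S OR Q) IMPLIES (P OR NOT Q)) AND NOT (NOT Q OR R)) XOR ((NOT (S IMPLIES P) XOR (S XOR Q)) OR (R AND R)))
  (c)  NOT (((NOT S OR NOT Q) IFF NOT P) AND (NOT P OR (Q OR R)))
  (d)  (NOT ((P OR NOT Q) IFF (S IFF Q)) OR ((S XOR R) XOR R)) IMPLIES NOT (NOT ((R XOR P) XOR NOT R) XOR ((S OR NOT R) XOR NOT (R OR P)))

(a): at (0,0,0,0) it gives 0, but φ = 1 — eliminated.
(b): at (0,0,1,0) it gives 0, but φ = 1 — eliminated.
(c): at (0,0,0,0) it gives 0, but φ = 1 — eliminated.
That leaves (d). Evaluating it on every row reproduces the table of φ exactly.

d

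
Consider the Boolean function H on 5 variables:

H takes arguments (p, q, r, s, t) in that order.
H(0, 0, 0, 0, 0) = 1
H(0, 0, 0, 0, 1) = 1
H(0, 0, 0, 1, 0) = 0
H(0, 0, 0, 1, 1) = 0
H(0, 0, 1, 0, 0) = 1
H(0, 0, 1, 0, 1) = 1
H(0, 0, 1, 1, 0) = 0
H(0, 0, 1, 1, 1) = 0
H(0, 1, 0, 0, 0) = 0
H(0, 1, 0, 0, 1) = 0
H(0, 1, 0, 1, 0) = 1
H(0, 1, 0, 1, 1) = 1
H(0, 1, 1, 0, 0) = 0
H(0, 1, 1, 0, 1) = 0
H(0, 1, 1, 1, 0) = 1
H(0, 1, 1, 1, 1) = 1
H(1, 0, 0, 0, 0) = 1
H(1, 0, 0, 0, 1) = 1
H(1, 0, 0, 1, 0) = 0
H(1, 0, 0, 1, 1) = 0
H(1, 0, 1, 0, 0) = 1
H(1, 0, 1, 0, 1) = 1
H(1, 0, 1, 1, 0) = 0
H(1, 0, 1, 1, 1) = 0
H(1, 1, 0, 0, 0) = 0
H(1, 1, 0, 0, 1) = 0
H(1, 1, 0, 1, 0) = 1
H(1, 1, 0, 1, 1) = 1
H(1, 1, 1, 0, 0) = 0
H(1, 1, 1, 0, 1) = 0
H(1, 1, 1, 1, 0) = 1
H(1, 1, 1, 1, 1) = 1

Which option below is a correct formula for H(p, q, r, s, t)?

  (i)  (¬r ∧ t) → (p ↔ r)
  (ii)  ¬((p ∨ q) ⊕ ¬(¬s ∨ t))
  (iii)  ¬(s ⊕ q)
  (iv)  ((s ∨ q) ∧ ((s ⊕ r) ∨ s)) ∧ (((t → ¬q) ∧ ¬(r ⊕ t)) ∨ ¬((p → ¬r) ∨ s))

(i) disagrees with H on (0,0,0,1,0) (formula → 1, table → 0); rule it out.
(ii) disagrees with H on (0,0,0,1,1) (formula → 1, table → 0); rule it out.
(iv) disagrees with H on (0,0,0,0,0) (formula → 0, table → 1); rule it out.
Only (iii) survives; checking it on all 32 rows confirms it matches H.

iii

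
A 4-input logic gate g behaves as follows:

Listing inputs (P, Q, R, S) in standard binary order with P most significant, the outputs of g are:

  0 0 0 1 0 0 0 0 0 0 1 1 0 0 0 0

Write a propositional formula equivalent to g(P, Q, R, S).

g(P, Q, R, S) = ((((P' · Q') · R) · S) + (((P · Q') · R) · S')) + (((P · Q') · R) · S)

Collect the rows where g=1 — (0,0,1,1), (1,0,1,0), (1,0,1,1) — and write one minterm per row: ¬P·¬Q·R·S, P·¬Q·R·¬S, P·¬Q·R·S. Their union (logical OR) reproduces the table exactly.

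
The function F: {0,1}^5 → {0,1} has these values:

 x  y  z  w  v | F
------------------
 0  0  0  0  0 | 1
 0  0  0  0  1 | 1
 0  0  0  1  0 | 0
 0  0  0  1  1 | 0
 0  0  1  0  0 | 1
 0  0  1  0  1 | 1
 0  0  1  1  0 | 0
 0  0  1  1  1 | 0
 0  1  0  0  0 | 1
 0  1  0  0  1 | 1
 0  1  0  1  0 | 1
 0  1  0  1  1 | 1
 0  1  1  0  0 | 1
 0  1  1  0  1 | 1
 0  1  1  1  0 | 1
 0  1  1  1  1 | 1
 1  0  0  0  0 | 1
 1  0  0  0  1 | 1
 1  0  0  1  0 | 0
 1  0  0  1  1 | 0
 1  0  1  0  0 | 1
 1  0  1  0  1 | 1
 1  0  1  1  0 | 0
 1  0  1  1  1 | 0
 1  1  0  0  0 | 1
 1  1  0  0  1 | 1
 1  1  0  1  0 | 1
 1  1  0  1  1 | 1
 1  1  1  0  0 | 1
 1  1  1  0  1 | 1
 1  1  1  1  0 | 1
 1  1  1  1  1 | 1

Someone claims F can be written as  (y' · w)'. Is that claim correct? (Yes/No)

Evaluate (y' · w)' on each row and compare to F:
  x=0, y=0, z=0, w=0, v=0: formula gives 1, F = 1 ✓
  x=0, y=0, z=0, w=0, v=1: formula gives 1, F = 1 ✓
  x=0, y=0, z=0, w=1, v=0: formula gives 0, F = 0 ✓
  x=0, y=0, z=0, w=1, v=1: formula gives 0, F = 0 ✓
  …and likewise for the remaining 28 rows.
No disagreement on any input; they are logically equivalent.

Yes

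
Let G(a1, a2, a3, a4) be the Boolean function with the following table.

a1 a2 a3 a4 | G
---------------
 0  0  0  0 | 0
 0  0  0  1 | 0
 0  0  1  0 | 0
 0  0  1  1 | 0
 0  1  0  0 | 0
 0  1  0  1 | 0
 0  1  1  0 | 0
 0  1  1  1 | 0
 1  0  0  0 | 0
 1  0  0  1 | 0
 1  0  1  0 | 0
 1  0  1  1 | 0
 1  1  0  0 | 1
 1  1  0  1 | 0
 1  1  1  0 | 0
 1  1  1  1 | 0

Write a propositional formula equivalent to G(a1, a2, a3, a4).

G(a1, a2, a3, a4) = ((a1 and a2) and not a3) and not a4

Only row (1,1,0,0) gives 1. That row's minterm a1·a2·¬a3·¬a4 is G directly.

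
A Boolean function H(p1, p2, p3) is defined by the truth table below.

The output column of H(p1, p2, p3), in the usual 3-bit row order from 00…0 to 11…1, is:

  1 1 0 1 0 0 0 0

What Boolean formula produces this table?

H(p1, p2, p3) = (((¬p1 ∧ ¬p2) ∧ ¬p3) ∨ ((¬p1 ∧ ¬p2) ∧ p3)) ∨ ((¬p1 ∧ p2) ∧ p3)

The 1-rows are (0,0,0), (0,0,1), (0,1,1). Each contributes one minterm — ¬p1·¬p2·¬p3; ¬p1·¬p2·p3; ¬p1·p2·p3 — and their disjunction is a sum-of-products form of H.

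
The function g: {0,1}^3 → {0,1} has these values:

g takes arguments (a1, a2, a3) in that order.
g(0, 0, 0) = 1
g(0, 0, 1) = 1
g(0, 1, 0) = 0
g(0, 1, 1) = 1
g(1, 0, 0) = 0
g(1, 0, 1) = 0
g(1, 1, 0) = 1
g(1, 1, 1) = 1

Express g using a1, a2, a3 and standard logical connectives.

g(a1, a2, a3) = NOT ((((NOT a1 AND a2) AND NOT a3) OR ((a1 AND NOT a2) AND NOT a3)) OR ((a1 AND NOT a2) AND a3))

The 0-rows are (0,1,0), (1,0,0), (1,0,1). Take each as a conjunction (¬a1·a2·¬a3, a1·¬a2·¬a3, a1·¬a2·a3), form their disjunction, and complement — that gives a formula that is 1 everywhere g is.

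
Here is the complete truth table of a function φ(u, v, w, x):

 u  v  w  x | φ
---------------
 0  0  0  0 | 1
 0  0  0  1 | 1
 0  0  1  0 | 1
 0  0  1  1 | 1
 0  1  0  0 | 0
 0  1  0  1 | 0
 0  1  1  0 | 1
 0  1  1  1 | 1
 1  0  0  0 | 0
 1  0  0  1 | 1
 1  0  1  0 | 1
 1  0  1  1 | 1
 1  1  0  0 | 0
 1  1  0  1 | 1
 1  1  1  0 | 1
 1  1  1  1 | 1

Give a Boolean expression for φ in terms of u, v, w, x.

The 0-rows are (0,1,0,0), (0,1,0,1), (1,0,0,0), (1,1,0,0). Take each as a conjunction (¬u·v·¬w·¬x, ¬u·v·¬w·x, u·¬v·¬w·¬x, u·v·¬w·¬x), form their disjunction, and complement — that gives a formula that is 1 everywhere φ is.

φ(u, v, w, x) = NOT ((((((NOT u AND v) AND NOT w) AND NOT x) OR (((NOT u AND v) AND NOT w) AND x)) OR (((u AND NOT v) AND NOT w) AND NOT x)) OR (((u AND v) AND NOT w) AND NOT x))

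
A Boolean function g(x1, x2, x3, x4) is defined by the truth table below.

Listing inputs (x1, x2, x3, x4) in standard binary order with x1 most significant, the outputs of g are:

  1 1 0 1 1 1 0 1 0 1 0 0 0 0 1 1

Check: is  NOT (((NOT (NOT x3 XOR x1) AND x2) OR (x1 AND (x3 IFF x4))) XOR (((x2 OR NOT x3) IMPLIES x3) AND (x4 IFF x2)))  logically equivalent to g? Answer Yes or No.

Yes

Check the formula against g row by row:
  x1=0, x2=0, x3=0, x4=0: formula gives 1, g = 1 ✓
  x1=0, x2=0, x3=0, x4=1: formula gives 1, g = 1 ✓
  x1=0, x2=0, x3=1, x4=0: formula gives 0, g = 0 ✓
  x1=0, x2=0, x3=1, x4=1: formula gives 1, g = 1 ✓
  …and likewise for the remaining 12 rows.
No disagreement on any input; they are logically equivalent.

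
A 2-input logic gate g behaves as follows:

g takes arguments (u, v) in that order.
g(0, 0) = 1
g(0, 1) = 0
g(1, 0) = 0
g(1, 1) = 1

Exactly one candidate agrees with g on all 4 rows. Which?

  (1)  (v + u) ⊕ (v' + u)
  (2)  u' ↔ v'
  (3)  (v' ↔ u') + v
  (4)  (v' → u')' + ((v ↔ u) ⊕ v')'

2

(1) fails at (0,1): the formula yields 1, g is 0.
(3) fails at (0,1): the formula yields 1, g is 0.
(4) fails at (0,1): the formula yields 1, g is 0.
Only (2) survives; checking it on all 4 rows confirms it matches g.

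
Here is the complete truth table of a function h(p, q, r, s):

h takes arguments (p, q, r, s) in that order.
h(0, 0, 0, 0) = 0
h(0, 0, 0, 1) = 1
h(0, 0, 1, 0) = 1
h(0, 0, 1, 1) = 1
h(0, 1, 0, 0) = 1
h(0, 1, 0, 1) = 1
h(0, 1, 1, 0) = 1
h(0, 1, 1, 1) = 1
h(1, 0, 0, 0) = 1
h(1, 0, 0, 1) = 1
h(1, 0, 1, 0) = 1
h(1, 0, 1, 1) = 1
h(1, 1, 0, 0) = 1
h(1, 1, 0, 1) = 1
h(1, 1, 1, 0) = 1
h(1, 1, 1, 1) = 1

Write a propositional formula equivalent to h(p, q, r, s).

The output is 1 whenever at least one input is 1 — the OR of all inputs.

h(p, q, r, s) = ((p | q) | r) | s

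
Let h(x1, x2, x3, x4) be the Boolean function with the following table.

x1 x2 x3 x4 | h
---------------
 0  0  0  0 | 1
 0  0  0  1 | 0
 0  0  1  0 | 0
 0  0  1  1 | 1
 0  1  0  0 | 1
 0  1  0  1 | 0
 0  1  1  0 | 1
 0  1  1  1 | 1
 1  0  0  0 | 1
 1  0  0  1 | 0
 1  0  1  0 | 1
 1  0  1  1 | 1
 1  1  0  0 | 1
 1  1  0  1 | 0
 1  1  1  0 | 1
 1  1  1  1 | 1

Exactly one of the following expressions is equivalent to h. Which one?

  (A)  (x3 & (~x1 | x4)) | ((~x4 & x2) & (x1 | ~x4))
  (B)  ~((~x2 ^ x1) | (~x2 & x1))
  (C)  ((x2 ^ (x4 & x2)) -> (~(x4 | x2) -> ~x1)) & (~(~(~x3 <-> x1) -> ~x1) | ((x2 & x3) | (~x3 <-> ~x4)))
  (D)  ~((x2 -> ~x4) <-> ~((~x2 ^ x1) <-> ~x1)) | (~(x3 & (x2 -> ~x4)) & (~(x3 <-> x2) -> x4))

(A) fails at (0,0,0,0): the formula yields 0, h is 1.
(B) fails at (0,0,0,0): the formula yields 0, h is 1.
(D) fails at (0,0,0,1): the formula yields 1, h is 0.
That leaves (C). Evaluating it on every row reproduces the table of h exactly.

C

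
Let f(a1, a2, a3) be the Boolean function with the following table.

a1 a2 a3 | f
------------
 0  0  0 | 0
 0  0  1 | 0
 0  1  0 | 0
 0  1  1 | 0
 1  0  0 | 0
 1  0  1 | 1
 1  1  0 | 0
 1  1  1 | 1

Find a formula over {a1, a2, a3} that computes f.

f(a1, a2, a3) = ((a1 ∧ ¬a2) ∧ a3) ∨ ((a1 ∧ a2) ∧ a3)

Collect the rows where f=1 — (1,0,1), (1,1,1) — and write one minterm per row: a1·¬a2·a3, a1·a2·a3. Their union (logical OR) reproduces the table exactly.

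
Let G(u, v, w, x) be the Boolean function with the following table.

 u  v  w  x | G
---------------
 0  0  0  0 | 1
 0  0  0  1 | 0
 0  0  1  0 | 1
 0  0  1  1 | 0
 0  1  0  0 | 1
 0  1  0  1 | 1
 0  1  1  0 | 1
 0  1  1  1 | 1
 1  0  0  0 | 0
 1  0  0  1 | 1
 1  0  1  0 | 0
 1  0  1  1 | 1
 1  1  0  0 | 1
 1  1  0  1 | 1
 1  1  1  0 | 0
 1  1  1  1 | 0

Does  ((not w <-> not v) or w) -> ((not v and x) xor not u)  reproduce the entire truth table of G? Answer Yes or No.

Evaluate ((not w <-> not v) or w) -> ((not v and x) xor not u) on each row and compare to G:
  u=0, v=0, w=0, x=0: formula gives 1, G = 1 ✓
  u=0, v=0, w=0, x=1: formula gives 0, G = 0 ✓
  u=0, v=0, w=1, x=0: formula gives 1, G = 1 ✓
  u=0, v=0, w=1, x=1: formula gives 0, G = 0 ✓
  …and likewise for the remaining 12 rows.
No disagreement on any input; they are logically equivalent.

Yes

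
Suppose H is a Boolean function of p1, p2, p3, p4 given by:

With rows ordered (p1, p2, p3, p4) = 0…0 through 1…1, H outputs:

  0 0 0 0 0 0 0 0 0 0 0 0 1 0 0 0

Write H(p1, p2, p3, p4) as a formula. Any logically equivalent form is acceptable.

H(p1, p2, p3, p4) = ((p1 and p2) and not p3) and not p4

Only row (1,1,0,0) gives 1. That row's minterm p1·p2·¬p3·¬p4 is H directly.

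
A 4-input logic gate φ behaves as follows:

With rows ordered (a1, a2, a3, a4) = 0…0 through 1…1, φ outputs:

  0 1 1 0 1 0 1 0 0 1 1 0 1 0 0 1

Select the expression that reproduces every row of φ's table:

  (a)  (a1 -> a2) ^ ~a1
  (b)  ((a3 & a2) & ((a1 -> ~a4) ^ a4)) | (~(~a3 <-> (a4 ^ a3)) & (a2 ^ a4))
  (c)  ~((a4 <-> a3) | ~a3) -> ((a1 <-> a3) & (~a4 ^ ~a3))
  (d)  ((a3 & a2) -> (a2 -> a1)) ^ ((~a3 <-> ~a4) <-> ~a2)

d

(a): at (0,0,0,1) it gives 0, but φ = 1 — eliminated.
(b): at (0,0,0,1) it gives 0, but φ = 1 — eliminated.
(c): at (0,0,0,0) it gives 1, but φ = 0 — eliminated.
Only (d) survives; checking it on all 16 rows confirms it matches φ.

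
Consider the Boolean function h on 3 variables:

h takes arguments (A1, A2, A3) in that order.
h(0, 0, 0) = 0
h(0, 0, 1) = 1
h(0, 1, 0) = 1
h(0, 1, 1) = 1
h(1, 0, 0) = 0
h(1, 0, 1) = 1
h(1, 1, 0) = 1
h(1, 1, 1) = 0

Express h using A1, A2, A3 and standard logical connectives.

h is 0 on only 3 rows — (0,0,0), (1,0,0), (1,1,1). Writing each as a minterm (¬A1·¬A2·¬A3, A1·¬A2·¬A3, A1·A2·A3) and OR-ing them characterizes exactly where h=0, so h is the negation of that disjunction.

h(A1, A2, A3) = ~((((~A1 & ~A2) & ~A3) | ((A1 & ~A2) & ~A3)) | ((A1 & A2) & A3))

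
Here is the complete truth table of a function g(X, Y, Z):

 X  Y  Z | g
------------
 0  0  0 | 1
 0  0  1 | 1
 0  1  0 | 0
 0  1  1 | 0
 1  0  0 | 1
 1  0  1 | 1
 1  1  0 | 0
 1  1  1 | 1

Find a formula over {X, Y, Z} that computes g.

The 0-rows are (0,1,0), (0,1,1), (1,1,0). Take each as a conjunction (¬X·Y·¬Z, ¬X·Y·Z, X·Y·¬Z), form their disjunction, and complement — that gives a formula that is 1 everywhere g is.

g(X, Y, Z) = ¬((((¬X ∧ Y) ∧ ¬Z) ∨ ((¬X ∧ Y) ∧ Z)) ∨ ((X ∧ Y) ∧ ¬Z))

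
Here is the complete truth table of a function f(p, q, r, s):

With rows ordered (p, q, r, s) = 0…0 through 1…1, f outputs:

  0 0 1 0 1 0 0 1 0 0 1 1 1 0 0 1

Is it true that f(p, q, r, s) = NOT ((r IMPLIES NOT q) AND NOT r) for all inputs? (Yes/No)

No

Evaluate NOT ((r IMPLIES NOT q) AND NOT r) on each row and compare to f:
  p=0, q=0, r=0, s=0: formula gives 0, f = 0 ✓
  p=0, q=0, r=0, s=1: formula gives 0, f = 0 ✓
  p=0, q=0, r=1, s=0: formula gives 1, f = 1 ✓
  p=0, q=0, r=1, s=1: formula gives 1, but f = 0 ✗
Row (0,0,1,1) is a counterexample, so the formula is not equivalent to f.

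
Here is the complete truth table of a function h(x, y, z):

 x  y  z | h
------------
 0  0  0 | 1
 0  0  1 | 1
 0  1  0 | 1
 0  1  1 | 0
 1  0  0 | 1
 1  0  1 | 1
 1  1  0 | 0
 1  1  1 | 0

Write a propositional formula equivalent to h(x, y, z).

h(x, y, z) = ((((x' · y) · z) + ((x · y) · z')) + ((x · y) · z))'

There are just 3 zero rows: (0,1,1), (1,1,0), (1,1,1). Their minterms are ¬x·y·z, x·y·¬z, x·y·z; the OR of those covers precisely the 0-outputs, and negating it yields h.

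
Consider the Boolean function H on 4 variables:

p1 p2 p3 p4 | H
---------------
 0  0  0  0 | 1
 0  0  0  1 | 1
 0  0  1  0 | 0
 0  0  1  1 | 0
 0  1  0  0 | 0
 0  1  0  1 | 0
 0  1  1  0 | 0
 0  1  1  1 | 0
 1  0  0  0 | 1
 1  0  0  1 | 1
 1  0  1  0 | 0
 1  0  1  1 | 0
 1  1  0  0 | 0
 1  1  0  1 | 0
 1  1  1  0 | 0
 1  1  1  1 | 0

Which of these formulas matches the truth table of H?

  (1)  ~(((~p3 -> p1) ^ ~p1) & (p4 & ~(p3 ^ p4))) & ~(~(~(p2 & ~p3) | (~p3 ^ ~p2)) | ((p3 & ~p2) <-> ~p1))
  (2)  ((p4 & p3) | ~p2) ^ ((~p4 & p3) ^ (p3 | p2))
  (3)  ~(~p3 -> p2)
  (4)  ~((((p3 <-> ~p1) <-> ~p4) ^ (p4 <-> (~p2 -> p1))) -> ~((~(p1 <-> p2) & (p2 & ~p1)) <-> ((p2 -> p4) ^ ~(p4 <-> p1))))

3

(1) disagrees with H on (0,1,0,0) (formula → 1, table → 0); rule it out.
(2) disagrees with H on (0,0,1,0) (formula → 1, table → 0); rule it out.
(4) disagrees with H on (0,0,0,0) (formula → 0, table → 1); rule it out.
Only (3) survives; checking it on all 16 rows confirms it matches H.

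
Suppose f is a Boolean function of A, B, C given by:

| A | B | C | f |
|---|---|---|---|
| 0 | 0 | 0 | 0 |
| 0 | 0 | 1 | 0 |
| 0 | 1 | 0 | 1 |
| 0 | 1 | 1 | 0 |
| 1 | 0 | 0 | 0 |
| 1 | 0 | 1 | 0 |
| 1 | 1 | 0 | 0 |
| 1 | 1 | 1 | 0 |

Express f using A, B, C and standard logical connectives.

f(A, B, C) = (¬A ∧ B) ∧ ¬C

f is 1 on exactly one input, (0,1,0), whose minterm is ¬A·B·¬C. So f is just that conjunction.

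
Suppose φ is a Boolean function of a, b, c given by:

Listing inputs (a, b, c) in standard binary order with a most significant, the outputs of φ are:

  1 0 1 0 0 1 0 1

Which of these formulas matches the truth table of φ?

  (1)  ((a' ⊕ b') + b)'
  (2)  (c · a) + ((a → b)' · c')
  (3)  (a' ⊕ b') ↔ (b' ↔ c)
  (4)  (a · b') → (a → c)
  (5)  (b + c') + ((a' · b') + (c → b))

3

(1) disagrees with φ on (0,0,1) (formula → 1, table → 0); rule it out.
(2) disagrees with φ on (0,0,0) (formula → 0, table → 1); rule it out.
(4) disagrees with φ on (0,0,1) (formula → 1, table → 0); rule it out.
(5) disagrees with φ on (0,0,1) (formula → 1, table → 0); rule it out.
That leaves (3). Evaluating it on every row reproduces the table of φ exactly.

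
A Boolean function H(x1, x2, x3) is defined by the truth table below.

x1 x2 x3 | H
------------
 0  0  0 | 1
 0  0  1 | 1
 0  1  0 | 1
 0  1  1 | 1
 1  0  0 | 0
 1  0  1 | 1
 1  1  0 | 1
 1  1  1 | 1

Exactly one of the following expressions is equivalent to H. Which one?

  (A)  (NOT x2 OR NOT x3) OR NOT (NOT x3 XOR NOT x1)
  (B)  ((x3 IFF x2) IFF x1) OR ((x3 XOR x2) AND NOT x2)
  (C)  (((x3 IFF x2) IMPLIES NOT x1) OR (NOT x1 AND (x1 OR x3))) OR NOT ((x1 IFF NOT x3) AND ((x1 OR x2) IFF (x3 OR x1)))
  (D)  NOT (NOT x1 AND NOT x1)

(A) disagrees with H on (0,1,1) (formula → 0, table → 1); rule it out.
(B) disagrees with H on (0,0,0) (formula → 0, table → 1); rule it out.
(D) disagrees with H on (0,0,0) (formula → 0, table → 1); rule it out.
(C) is the remaining candidate, and it agrees with H on all 8 inputs.

C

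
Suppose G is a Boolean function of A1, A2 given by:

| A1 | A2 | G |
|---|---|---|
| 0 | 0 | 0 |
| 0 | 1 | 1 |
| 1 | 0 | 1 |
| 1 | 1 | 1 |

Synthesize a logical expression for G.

G(A1, A2) = A1 ∨ A2

The output is 1 whenever at least one input is 1 — the OR of all inputs.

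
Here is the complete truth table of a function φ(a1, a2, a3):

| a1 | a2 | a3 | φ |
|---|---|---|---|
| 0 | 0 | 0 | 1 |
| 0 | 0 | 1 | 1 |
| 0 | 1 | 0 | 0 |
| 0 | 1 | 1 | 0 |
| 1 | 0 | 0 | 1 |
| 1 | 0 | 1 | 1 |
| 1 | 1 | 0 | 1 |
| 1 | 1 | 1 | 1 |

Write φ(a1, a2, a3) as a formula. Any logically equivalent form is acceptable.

φ(a1, a2, a3) = ¬(((¬a1 ∧ a2) ∧ ¬a3) ∨ ((¬a1 ∧ a2) ∧ a3))

There are just 2 zero rows: (0,1,0), (0,1,1). Their minterms are ¬a1·a2·¬a3, ¬a1·a2·a3; the OR of those covers precisely the 0-outputs, and negating it yields φ.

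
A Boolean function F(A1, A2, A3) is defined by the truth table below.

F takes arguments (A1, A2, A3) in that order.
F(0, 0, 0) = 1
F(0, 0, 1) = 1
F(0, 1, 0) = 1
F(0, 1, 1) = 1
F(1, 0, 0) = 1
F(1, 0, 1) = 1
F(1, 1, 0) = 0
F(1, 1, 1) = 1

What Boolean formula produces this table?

F is 0 on exactly one input, (1,1,0), whose minterm is A1·A2·¬A3. So F is the negation of that single conjunction.

F(A1, A2, A3) = not ((A1 and A2) and not A3)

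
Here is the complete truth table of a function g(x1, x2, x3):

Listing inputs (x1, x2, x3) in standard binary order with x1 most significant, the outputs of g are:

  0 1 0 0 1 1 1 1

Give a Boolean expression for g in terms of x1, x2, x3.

g is 0 on only 3 rows — (0,0,0), (0,1,0), (0,1,1). Writing each as a minterm (¬x1·¬x2·¬x3, ¬x1·x2·¬x3, ¬x1·x2·x3) and OR-ing them characterizes exactly where g=0, so g is the negation of that disjunction.

g(x1, x2, x3) = not ((((not x1 and not x2) and not x3) or ((not x1 and x2) and not x3)) or ((not x1 and x2) and x3))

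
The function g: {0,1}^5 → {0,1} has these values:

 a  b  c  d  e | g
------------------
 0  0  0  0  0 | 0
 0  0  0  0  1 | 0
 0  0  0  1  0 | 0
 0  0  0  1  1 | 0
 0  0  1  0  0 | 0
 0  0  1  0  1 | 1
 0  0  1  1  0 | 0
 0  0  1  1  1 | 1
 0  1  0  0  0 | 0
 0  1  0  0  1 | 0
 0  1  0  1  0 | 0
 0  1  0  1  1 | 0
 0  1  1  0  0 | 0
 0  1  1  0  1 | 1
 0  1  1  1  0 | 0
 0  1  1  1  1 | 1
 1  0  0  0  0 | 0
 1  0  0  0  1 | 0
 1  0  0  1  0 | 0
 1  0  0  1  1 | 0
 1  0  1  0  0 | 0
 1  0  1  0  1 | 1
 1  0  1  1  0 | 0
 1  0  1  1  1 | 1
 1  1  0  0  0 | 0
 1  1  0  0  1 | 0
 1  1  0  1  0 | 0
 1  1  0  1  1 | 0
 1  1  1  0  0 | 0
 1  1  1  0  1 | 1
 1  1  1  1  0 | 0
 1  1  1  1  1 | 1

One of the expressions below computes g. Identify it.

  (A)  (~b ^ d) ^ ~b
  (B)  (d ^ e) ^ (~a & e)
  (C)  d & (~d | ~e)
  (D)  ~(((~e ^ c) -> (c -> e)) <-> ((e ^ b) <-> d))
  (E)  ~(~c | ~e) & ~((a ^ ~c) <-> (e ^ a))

(A) disagrees with g on (0,0,0,1,0) (formula → 1, table → 0); rule it out.
(B) disagrees with g on (0,0,0,1,0) (formula → 1, table → 0); rule it out.
(C) disagrees with g on (0,0,0,1,0) (formula → 1, table → 0); rule it out.
(D) disagrees with g on (0,0,0,0,1) (formula → 1, table → 0); rule it out.
Only (E) survives; checking it on all 32 rows confirms it matches g.

E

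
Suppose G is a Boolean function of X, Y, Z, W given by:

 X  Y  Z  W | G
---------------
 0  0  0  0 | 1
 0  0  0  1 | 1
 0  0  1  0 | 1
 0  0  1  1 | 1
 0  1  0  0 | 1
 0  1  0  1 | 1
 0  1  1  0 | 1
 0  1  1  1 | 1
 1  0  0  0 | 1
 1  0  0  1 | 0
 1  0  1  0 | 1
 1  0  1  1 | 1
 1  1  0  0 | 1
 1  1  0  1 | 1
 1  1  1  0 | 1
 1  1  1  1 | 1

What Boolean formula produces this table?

G(X, Y, Z, W) = ~(((X & ~Y) & ~Z) & W)

G is 0 on exactly one input, (1,0,0,1), whose minterm is X·¬Y·¬Z·W. So G is the negation of that single conjunction.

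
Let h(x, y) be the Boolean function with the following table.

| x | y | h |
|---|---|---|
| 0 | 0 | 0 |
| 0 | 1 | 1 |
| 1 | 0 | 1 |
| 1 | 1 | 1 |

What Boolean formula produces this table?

h(x, y) = (x' · y')'

h is 0 on exactly one input, (0,0), whose minterm is ¬x·¬y. So h is the negation of that single conjunction.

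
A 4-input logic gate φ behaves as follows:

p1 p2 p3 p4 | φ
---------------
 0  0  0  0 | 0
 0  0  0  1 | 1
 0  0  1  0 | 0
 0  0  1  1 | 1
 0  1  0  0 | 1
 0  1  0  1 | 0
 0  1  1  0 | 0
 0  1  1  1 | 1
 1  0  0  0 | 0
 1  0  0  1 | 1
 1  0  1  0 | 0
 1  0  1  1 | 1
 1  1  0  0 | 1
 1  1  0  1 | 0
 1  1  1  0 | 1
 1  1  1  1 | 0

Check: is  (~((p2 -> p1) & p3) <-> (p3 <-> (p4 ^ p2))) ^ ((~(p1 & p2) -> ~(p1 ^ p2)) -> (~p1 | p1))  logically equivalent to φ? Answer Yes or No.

Check the formula against φ row by row:
  p1=0, p2=0, p3=0, p4=0: formula gives 0, φ = 0 ✓
  p1=0, p2=0, p3=0, p4=1: formula gives 1, φ = 1 ✓
  p1=0, p2=0, p3=1, p4=0: formula gives 0, φ = 0 ✓
  p1=0, p2=0, p3=1, p4=1: formula gives 1, φ = 1 ✓
  … (the remaining 12 rows also agree.)
Every row agrees, so the formula is equivalent.

Yes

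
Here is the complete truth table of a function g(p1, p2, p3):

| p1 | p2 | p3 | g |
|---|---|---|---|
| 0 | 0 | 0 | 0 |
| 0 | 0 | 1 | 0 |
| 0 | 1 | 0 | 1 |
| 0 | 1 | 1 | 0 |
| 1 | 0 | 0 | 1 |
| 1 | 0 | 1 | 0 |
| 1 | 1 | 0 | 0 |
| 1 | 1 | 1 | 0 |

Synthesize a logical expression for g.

The 1-rows are (0,1,0), (1,0,0). Each contributes one minterm — ¬p1·p2·¬p3; p1·¬p2·¬p3 — and their disjunction is a sum-of-products form of g.

g(p1, p2, p3) = ((NOT p1 AND p2) AND NOT p3) OR ((p1 AND NOT p2) AND NOT p3)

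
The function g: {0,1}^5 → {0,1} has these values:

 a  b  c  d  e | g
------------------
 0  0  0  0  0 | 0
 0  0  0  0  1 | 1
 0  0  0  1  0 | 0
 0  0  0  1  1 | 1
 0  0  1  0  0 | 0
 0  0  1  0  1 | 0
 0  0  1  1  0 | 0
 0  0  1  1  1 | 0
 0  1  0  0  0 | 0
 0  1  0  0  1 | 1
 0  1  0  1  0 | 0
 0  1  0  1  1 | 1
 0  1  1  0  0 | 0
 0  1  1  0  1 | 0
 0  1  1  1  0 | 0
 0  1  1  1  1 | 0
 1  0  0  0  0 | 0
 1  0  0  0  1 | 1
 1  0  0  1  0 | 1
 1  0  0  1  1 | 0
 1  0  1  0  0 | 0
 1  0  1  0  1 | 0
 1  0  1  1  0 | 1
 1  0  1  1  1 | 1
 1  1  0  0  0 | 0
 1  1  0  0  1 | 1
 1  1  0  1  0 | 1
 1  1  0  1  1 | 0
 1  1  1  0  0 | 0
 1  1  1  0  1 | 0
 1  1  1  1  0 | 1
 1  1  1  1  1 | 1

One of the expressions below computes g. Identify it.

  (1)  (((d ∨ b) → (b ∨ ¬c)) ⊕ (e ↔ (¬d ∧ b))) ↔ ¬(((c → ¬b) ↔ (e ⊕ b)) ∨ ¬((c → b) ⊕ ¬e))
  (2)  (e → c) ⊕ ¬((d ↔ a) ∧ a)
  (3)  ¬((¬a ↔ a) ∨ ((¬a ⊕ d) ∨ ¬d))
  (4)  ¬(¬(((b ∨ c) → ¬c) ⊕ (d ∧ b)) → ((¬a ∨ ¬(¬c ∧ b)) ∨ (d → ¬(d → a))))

(1) disagrees with g on (0,0,0,0,0) (formula → 1, table → 0); rule it out.
(3) disagrees with g on (0,0,0,0,1) (formula → 0, table → 1); rule it out.
(4) disagrees with g on (0,0,0,0,1) (formula → 0, table → 1); rule it out.
Only (2) survives; checking it on all 32 rows confirms it matches g.

2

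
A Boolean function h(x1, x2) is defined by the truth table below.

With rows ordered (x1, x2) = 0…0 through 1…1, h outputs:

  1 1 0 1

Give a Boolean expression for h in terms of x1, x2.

This is x1 → x2 (false only at 1,0).

h(x1, x2) = x1 → x2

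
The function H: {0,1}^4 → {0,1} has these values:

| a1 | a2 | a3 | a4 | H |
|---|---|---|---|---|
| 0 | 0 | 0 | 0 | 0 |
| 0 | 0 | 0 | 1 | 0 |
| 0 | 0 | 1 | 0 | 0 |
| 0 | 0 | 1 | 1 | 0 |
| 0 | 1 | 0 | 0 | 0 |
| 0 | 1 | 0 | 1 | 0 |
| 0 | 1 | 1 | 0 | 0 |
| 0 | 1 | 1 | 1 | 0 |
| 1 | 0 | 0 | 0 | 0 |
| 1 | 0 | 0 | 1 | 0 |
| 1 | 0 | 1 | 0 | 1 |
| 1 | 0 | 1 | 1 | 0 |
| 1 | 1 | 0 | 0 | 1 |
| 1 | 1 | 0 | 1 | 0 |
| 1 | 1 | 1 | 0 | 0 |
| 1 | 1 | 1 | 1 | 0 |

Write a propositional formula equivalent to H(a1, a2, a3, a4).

The 1-rows are (1,0,1,0), (1,1,0,0). Each contributes one minterm — a1·¬a2·a3·¬a4; a1·a2·¬a3·¬a4 — and their disjunction is a sum-of-products form of H.

H(a1, a2, a3, a4) = (((a1 ∧ ¬a2) ∧ a3) ∧ ¬a4) ∨ (((a1 ∧ a2) ∧ ¬a3) ∧ ¬a4)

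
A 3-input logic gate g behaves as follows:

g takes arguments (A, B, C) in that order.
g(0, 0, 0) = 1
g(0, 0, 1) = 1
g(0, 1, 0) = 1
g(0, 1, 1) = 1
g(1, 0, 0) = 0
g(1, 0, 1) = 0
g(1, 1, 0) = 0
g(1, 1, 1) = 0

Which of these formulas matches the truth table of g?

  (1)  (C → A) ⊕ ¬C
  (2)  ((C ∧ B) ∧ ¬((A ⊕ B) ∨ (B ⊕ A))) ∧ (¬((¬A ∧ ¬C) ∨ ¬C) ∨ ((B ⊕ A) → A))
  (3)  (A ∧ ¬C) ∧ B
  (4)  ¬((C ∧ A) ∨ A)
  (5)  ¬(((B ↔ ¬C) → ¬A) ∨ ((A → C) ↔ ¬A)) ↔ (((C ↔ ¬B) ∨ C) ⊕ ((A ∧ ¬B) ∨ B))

(1) disagrees with g on (0,0,0) (formula → 0, table → 1); rule it out.
(2) disagrees with g on (0,0,0) (formula → 0, table → 1); rule it out.
(3) disagrees with g on (0,0,0) (formula → 0, table → 1); rule it out.
(5) disagrees with g on (0,0,1) (formula → 0, table → 1); rule it out.
(4) is the remaining candidate, and it agrees with g on all 8 inputs.

4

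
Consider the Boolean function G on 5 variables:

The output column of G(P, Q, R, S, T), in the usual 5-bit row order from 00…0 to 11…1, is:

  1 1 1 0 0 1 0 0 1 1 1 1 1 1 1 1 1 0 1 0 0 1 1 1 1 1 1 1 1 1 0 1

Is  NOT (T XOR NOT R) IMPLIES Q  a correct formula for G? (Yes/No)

Test each input against both G and the formula:
  P=0, Q=0, R=0, S=0, T=0: formula gives 1, G = 1 ✓
  P=0, Q=0, R=0, S=0, T=1: formula gives 0, but G = 1 ✗
Since they disagree at (0,0,0,0,1), the expression is not a correct formula for G.

No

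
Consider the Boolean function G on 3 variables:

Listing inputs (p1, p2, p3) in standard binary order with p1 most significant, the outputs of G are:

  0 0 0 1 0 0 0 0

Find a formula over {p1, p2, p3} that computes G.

Only row (0,1,1) gives 1. That row's minterm ¬p1·p2·p3 is G directly.

G(p1, p2, p3) = (p1' · p2) · p3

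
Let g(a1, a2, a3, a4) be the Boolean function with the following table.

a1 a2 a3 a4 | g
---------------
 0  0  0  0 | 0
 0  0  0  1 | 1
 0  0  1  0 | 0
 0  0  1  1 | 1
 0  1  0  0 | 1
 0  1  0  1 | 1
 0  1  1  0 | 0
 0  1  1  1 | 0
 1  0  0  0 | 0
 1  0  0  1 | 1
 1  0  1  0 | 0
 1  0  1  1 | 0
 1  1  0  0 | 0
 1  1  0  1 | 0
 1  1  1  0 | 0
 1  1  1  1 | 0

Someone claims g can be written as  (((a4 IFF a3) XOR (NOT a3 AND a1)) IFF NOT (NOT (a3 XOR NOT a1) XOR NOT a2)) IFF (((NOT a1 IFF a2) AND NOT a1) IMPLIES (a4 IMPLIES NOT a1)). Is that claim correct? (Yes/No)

No

Evaluate (((a4 IFF a3) XOR (NOT a3 AND a1)) IFF NOT (NOT (a3 XOR NOT a1) XOR NOT a2)) IFF (((NOT a1 IFF a2) AND NOT a1) IMPLIES (a4 IMPLIES NOT a1)) on each row and compare to g:
  a1=0, a2=0, a3=0, a4=0: formula gives 0, g = 0 ✓
  a1=0, a2=0, a3=0, a4=1: formula gives 1, g = 1 ✓
  a1=0, a2=0, a3=1, a4=0: formula gives 0, g = 0 ✓
  a1=0, a2=0, a3=1, a4=1: formula gives 1, g = 1 ✓
  …
  a1=0, a2=1, a3=0, a4=1: formula gives 0, but g = 1 ✗
Since they disagree at (0,1,0,1), the expression is not a correct formula for g.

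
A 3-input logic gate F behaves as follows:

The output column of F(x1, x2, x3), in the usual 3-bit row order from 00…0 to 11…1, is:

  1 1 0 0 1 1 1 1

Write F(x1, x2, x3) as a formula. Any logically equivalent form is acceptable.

F(x1, x2, x3) = ¬(((¬x1 ∧ x2) ∧ ¬x3) ∨ ((¬x1 ∧ x2) ∧ x3))

F is 0 on only 2 rows — (0,1,0), (0,1,1). Writing each as a minterm (¬x1·x2·¬x3, ¬x1·x2·x3) and OR-ing them characterizes exactly where F=0, so F is the negation of that disjunction.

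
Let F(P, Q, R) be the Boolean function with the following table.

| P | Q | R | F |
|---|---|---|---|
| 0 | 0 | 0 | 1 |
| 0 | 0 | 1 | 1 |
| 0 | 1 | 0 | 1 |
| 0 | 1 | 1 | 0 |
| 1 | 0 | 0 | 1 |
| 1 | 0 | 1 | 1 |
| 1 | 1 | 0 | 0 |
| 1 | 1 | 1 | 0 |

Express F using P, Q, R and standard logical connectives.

F(P, Q, R) = not ((((not P and Q) and R) or ((P and Q) and not R)) or ((P and Q) and R))

The 0-rows are (0,1,1), (1,1,0), (1,1,1). Take each as a conjunction (¬P·Q·R, P·Q·¬R, P·Q·R), form their disjunction, and complement — that gives a formula that is 1 everywhere F is.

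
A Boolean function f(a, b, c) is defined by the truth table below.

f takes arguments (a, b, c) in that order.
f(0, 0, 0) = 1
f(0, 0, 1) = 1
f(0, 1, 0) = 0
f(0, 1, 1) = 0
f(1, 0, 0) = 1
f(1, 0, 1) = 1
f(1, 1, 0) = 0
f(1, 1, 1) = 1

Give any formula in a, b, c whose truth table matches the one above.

f(a, b, c) = NOT ((((NOT a AND b) AND NOT c) OR ((NOT a AND b) AND c)) OR ((a AND b) AND NOT c))

f is 0 on only 3 rows — (0,1,0), (0,1,1), (1,1,0). Writing each as a minterm (¬a·b·¬c, ¬a·b·c, a·b·¬c) and OR-ing them characterizes exactly where f=0, so f is the negation of that disjunction.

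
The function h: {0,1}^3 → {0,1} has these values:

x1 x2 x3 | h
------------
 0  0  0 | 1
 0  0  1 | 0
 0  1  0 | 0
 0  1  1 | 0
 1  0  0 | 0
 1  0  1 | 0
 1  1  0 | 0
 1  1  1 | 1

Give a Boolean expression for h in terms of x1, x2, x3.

h(x1, x2, x3) = ((~x1 & ~x2) & ~x3) | ((x1 & x2) & x3)

Collect the rows where h=1 — (0,0,0), (1,1,1) — and write one minterm per row: ¬x1·¬x2·¬x3, x1·x2·x3. Their union (logical OR) reproduces the table exactly.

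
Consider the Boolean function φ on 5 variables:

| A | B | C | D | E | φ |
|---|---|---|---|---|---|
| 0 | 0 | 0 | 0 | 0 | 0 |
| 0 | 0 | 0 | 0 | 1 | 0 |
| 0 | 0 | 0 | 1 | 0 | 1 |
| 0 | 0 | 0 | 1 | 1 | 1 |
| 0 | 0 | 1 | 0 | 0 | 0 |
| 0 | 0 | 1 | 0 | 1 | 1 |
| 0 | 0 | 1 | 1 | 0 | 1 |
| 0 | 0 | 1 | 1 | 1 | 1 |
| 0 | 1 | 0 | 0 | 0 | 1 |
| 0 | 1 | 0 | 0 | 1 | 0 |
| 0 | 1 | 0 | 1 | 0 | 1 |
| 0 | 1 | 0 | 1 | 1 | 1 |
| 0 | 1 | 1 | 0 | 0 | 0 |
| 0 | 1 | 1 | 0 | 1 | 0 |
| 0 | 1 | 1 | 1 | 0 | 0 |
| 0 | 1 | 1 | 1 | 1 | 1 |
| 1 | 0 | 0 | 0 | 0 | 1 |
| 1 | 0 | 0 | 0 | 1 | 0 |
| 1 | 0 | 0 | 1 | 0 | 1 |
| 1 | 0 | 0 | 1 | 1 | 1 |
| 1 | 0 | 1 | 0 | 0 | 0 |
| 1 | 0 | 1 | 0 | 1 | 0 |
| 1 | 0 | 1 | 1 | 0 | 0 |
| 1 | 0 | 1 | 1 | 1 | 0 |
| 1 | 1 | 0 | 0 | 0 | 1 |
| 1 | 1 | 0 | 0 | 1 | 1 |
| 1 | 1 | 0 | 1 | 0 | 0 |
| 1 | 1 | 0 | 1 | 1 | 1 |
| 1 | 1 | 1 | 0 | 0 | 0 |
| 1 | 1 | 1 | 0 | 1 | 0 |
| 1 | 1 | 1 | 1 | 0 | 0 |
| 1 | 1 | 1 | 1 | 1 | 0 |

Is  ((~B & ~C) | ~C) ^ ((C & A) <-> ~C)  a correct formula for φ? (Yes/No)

No

Check the formula against φ row by row:
  A=0, B=0, C=0, D=0, E=0: formula gives 1, but φ = 0 ✗
Since they disagree at (0,0,0,0,0), the expression is not a correct formula for φ.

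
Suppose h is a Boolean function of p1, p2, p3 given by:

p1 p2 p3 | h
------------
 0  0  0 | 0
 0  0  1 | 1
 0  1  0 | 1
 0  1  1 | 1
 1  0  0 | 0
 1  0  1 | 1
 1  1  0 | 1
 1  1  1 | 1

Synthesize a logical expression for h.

There are just 2 zero rows: (0,0,0), (1,0,0). Their minterms are ¬p1·¬p2·¬p3, p1·¬p2·¬p3; the OR of those covers precisely the 0-outputs, and negating it yields h.

h(p1, p2, p3) = (((p1' · p2') · p3') + ((p1 · p2') · p3'))'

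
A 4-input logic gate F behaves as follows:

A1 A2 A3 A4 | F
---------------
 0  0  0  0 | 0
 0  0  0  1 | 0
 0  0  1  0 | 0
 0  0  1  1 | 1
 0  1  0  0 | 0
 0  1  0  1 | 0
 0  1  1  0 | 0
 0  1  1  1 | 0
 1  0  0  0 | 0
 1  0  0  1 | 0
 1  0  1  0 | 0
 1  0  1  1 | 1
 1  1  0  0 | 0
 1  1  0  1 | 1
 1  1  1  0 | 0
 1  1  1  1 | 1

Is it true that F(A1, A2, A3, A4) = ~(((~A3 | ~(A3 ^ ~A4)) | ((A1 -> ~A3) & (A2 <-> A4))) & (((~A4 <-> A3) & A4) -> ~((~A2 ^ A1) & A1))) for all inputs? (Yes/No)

Check the formula against F row by row:
  A1=0, A2=0, A3=0, A4=0: formula gives 0, F = 0 ✓
  A1=0, A2=0, A3=0, A4=1: formula gives 0, F = 0 ✓
  A1=0, A2=0, A3=1, A4=0: formula gives 0, F = 0 ✓
  A1=0, A2=0, A3=1, A4=1: formula gives 1, F = 1 ✓
  … (the remaining 12 rows also agree.)
Every row agrees, so the formula is equivalent.

Yes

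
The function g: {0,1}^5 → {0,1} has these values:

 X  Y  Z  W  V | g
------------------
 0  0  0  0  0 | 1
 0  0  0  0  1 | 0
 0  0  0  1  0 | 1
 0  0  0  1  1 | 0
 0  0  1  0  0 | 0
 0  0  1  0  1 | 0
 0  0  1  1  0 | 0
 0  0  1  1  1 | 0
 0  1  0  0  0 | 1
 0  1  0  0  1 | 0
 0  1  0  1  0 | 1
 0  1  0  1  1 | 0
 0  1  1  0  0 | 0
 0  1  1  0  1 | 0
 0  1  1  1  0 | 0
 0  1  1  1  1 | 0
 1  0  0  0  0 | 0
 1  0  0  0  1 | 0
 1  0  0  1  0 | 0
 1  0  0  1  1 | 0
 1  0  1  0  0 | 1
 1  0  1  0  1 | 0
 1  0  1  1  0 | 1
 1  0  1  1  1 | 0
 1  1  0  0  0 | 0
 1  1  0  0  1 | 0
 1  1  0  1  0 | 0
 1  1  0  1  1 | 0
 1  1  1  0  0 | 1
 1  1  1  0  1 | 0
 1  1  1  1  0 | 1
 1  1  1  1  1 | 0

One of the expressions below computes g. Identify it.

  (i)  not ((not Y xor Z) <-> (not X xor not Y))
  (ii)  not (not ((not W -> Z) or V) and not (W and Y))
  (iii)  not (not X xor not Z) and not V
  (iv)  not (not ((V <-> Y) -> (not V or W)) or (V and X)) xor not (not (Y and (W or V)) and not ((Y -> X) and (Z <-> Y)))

(i) disagrees with g on (0,0,0,0,1) (formula → 1, table → 0); rule it out.
(ii) disagrees with g on (0,0,0,0,0) (formula → 0, table → 1); rule it out.
(iv) disagrees with g on (0,0,0,0,0) (formula → 0, table → 1); rule it out.
That leaves (iii). Evaluating it on every row reproduces the table of g exactly.

iii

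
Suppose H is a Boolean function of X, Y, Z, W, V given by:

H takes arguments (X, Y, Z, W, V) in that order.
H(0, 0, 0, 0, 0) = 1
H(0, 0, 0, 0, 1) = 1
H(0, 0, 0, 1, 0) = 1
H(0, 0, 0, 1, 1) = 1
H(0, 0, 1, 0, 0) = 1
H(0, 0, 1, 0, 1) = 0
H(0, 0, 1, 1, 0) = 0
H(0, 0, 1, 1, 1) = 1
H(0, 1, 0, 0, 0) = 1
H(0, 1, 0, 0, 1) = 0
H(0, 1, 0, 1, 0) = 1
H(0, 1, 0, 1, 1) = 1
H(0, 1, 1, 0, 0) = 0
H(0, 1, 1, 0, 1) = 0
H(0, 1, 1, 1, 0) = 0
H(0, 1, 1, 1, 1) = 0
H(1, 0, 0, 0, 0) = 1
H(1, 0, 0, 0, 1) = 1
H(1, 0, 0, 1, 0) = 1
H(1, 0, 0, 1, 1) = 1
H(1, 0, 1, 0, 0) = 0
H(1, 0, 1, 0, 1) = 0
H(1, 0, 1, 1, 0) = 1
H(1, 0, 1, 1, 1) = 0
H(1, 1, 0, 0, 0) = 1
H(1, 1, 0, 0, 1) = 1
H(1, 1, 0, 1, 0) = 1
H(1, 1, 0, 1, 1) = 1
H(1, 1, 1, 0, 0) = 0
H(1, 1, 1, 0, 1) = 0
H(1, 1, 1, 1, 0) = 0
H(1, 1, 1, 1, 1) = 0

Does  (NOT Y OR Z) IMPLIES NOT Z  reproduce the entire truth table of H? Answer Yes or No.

Evaluate (NOT Y OR Z) IMPLIES NOT Z on each row and compare to H:
  X=0, Y=0, Z=0, W=0, V=0: formula gives 1, H = 1 ✓
  X=0, Y=0, Z=0, W=0, V=1: formula gives 1, H = 1 ✓
  X=0, Y=0, Z=0, W=1, V=0: formula gives 1, H = 1 ✓
  X=0, Y=0, Z=0, W=1, V=1: formula gives 1, H = 1 ✓
  X=0, Y=0, Z=1, W=0, V=0: formula gives 0, but H = 1 ✗
Row (0,0,1,0,0) is a counterexample, so the formula is not equivalent to H.

No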